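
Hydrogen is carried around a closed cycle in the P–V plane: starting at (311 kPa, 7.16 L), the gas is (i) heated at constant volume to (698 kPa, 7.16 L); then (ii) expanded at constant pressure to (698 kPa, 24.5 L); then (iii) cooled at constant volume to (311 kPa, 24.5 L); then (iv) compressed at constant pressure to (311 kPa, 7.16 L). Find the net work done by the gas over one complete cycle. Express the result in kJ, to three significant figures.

Constant-volume legs do no work.
W(ii) = (698)(24.5 − 7.16) = 12103 J; W(iv) = (311)(7.16 − 24.5) = -5393 J.
W_net = 12103 − 5393 = 6711 J (the clockwise enclosed area).

W_net ≈ 6.71 kJ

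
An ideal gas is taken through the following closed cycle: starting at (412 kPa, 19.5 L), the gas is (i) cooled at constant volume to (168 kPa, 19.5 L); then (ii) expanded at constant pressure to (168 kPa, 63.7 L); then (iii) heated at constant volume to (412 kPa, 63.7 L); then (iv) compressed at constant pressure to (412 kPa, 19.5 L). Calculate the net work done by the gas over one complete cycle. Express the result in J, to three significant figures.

Constant-volume legs do no work.
W(ii) = (168)(63.7 − 19.5) = 7426 J; W(iv) = (412)(19.5 − 63.7) = -18210 J.
W_net = 7426 − 18210 = -10785 J (the counter-clockwise enclosed area).

W_net ≈ -10800 J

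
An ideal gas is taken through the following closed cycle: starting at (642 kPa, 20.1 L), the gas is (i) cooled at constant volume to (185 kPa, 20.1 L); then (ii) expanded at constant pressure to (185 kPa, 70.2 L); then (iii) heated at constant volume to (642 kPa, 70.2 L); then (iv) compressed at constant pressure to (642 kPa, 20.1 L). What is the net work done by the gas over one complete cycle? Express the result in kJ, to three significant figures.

Constant-volume legs do no work.
W(ii) = (185)(70.2 − 20.1) = 9268 J; W(iv) = (642)(20.1 − 70.2) = -32164 J.
W_net = 9268 − 32164 = -22896 J (the counter-clockwise enclosed area).

W_net ≈ -22.9 kJ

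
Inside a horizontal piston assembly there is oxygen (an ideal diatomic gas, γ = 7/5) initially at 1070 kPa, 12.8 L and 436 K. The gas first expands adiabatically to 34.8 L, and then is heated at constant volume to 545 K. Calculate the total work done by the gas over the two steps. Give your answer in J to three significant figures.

Step 1 (adiabatic): W = (P₁V₁ − P₂V₂)/(γ−1) = (13696 − 9180)/0.4 = 11290 J.
Step 2 (isochoric): W = 0 (constant volume).
W_total = 11290 + 0 = 11290 J.

W_total ≈ 11300 J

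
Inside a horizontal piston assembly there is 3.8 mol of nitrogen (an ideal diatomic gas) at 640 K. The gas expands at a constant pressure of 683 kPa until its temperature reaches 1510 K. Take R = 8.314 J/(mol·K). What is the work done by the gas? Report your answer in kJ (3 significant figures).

W ≈ 27.5 kJ

Isobaric: W = P ΔV = nR ΔT.
W = (3.8)(8.314)(1510 − 640) = 27486 J.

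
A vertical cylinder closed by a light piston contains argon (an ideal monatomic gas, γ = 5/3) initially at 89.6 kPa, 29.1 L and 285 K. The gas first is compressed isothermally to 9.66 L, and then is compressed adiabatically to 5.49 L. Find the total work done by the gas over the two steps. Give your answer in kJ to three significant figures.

W_total ≈ -4.66 kJ

Step 1 (isothermal): W = P₁V₁ ln(V₂/V₁) = (2607) ln(9.66/29.1) = -2875 J.
After step 1: P = 269.9 kPa, V = 9.66 L, T = 285 K.
Step 2 (adiabatic): W = (P₁V₁ − P₂V₂)/(γ−1) = (2607 − 3800)/0.667 = -1789 J.
W_total = -2875 − 1789 = -4664 J.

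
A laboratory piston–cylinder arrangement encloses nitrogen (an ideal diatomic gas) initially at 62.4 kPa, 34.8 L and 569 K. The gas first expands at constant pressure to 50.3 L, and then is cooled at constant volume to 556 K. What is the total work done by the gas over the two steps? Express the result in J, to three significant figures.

W_total ≈ 967 J

Step 1 (isobaric): W = PΔV = (62.4 kPa)(50.3 − 34.8 L) = 967.2 J.
Step 2 (isochoric): W = 0 (constant volume).
W_total = 967.2 + 0 = 967.2 J.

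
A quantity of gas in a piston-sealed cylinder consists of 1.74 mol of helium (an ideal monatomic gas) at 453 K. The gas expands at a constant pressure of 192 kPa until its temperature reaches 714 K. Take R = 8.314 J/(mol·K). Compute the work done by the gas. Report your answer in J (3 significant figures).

Isobaric: W = P ΔV = nR ΔT.
W = (1.74)(8.314)(714 − 453) = 3776 J.

W ≈ 3780 J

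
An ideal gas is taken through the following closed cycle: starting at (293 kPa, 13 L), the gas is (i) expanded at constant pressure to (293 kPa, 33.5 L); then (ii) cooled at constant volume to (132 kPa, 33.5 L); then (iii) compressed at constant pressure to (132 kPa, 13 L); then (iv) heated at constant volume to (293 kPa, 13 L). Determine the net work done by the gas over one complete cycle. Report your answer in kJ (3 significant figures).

Constant-volume legs do no work.
W(i) = (293)(33.5 − 13) = 6006 J; W(iii) = (132)(13 − 33.5) = -2706 J.
W_net = 6006 − 2706 = 3300 J (the clockwise enclosed area).

W_net ≈ 3.30 kJ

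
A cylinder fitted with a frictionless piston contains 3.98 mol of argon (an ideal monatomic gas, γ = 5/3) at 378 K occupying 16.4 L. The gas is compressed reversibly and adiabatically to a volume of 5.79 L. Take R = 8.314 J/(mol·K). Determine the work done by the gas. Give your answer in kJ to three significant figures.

Adiabatic: TV^(γ−1) = const with γ = 5/3.
T₂ = T₁ (V₁/V₂)^(γ−1) = 378 × (16.4/5.79)^0.667 = 378 × 2.002 = 756.7 K.
W_by = nCᵥ(T₁ − T₂) = (3.98)(12.47)(378 − 756.7) = -18798 J.

W ≈ -18.8 kJ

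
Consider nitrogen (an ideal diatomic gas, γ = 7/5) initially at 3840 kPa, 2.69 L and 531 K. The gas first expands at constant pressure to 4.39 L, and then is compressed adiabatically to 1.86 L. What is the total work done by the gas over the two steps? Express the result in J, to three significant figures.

W_total ≈ -10700 J

Step 1 (isobaric): W = PΔV = (3840 kPa)(4.39 − 2.69 L) = 6528 J.
After step 1: P = 3840 kPa, V = 4.39 L, T = 866.6 K.
Step 2 (adiabatic): W = (P₁V₁ − P₂V₂)/(γ−1) = (16858 − 23767)/0.4 = -17274 J.
W_total = 6528 − 17274 = -10746 J.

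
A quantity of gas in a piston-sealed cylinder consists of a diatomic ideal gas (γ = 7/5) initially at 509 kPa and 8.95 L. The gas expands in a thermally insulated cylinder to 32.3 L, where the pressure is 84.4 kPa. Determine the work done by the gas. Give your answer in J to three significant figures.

W ≈ 4570 J

Adiabatic: W = (P₁V₁ − P₂V₂)/(γ − 1) with γ = 7/5.
P₁V₁ = 4556 J, P₂V₂ = 2726 J.
W = (4556 − 2726) / 0.4 = 4574 J.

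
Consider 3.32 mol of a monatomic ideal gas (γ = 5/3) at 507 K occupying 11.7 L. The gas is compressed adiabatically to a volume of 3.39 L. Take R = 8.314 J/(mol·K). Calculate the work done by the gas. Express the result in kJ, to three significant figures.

W ≈ -26.9 kJ

Adiabatic: TV^(γ−1) = const with γ = 5/3.
T₂ = T₁ (V₁/V₂)^(γ−1) = 507 × (11.7/3.39)^0.667 = 507 × 2.284 = 1158 K.
W_by = nCᵥ(T₁ − T₂) = (3.32)(12.47)(507 − 1158) = -26949 J.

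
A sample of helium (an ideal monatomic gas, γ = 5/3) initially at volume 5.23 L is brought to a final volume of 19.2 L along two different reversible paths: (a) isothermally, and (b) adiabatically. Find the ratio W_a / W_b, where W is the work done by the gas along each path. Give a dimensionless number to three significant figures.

Path (a) isothermal: W = P₁V₁ ln(V₂/V₁) → W_a/(P₁V₁) = 1.3.
Path (b) adiabatic: W = P₁V₁(1 − (V₁/V₂)^(γ−1))/(γ−1) → W_b/(P₁V₁) = 0.8697.
W_a / W_b = 1.3 / 0.8697 = 1.495.

W_a / W_b ≈ 1.50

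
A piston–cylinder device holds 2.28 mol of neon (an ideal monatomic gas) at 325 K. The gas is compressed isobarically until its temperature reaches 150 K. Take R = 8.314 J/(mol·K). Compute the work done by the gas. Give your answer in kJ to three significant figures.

Isobaric: W = P ΔV = nR ΔT.
W = (2.28)(8.314)(150 − 325) = -3317 J.

W ≈ -3.32 kJ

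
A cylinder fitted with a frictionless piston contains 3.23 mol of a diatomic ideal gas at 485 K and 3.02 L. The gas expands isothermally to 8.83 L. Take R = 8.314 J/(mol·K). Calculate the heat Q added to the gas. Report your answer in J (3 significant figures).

Q ≈ 14000 J

Isothermal ⇒ ΔU = 0, so Q = W = nRT ln(V₂/V₁).
Q = (3.23)(8.314)(485) ln(8.83/3.02) = 13024 × 1.073 = 13974 J.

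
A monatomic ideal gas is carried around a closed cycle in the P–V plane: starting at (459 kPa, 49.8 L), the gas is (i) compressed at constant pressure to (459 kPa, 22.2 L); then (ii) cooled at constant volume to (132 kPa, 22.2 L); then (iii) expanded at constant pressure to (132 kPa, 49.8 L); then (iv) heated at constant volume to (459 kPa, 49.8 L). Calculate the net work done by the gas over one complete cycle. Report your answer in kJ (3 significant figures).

Constant-volume legs do no work.
W(i) = (459)(22.2 − 49.8) = -12668 J; W(iii) = (132)(49.8 − 22.2) = 3643 J.
W_net = -12668 + 3643 = -9025 J (the counter-clockwise enclosed area).

W_net ≈ -9.03 kJ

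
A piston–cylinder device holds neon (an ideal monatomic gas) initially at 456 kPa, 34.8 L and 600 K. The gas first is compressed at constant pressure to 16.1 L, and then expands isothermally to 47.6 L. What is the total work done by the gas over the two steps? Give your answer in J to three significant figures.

Step 1 (isobaric): W = PΔV = (456 kPa)(16.1 − 34.8 L) = -8527 J.
After step 1: P = 456 kPa, V = 16.1 L, T = 277.6 K.
Step 2 (isothermal): W = P₁V₁ ln(V₂/V₁) = (7342) ln(47.6/16.1) = 7958 J.
W_total = -8527 + 7958 = -568.8 J.

W_total ≈ -569 J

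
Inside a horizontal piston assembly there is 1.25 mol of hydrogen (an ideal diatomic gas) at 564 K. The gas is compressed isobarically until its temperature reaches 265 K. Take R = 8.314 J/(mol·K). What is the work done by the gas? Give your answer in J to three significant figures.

Isobaric: W = P ΔV = nR ΔT.
W = (1.25)(8.314)(265 − 564) = -3107 J.

W ≈ -3110 J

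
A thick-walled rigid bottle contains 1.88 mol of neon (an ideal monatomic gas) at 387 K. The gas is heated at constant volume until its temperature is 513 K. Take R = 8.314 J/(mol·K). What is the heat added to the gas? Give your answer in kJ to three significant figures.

Q ≈ 2.95 kJ

Constant volume ⇒ W = 0, so Q = ΔU = nCᵥΔT with Cᵥ = 3R/2 = 12.47 J/(mol·K).
ΔU = (1.88)(12.47)(513 − 387) = 2954 J.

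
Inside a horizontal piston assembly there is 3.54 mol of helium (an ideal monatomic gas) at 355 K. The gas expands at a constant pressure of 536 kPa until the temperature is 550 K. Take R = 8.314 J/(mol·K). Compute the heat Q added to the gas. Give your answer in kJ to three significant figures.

Q ≈ 14.3 kJ

Isobaric: W = nRΔT = (3.54)(8.314)(195) = 5739 J.
ΔU = nCᵥΔT with Cᵥ = 3R/2: ΔU = (3.54)(12.47)(195) = 8609 J.
Q = ΔU + W = 8609 + 5739 = 14348 J.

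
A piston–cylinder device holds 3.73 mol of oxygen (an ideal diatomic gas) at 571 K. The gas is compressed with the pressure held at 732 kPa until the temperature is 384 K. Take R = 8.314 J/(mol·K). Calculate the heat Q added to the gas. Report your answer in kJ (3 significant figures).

Isobaric: W = nRΔT = (3.73)(8.314)(-187) = -5799 J.
ΔU = nCᵥΔT with Cᵥ = 5R/2: ΔU = (3.73)(20.79)(-187) = -14498 J.
Q = ΔU + W = -14498 − 5799 = -20297 J.

Q ≈ -20.3 kJ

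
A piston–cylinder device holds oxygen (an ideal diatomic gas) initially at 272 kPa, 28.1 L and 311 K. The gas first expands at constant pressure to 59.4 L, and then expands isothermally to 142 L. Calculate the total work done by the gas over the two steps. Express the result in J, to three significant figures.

W_total ≈ 22600 J

Step 1 (isobaric): W = PΔV = (272 kPa)(59.4 − 28.1 L) = 8514 J.
After step 1: P = 272 kPa, V = 59.4 L, T = 657.4 K.
Step 2 (isothermal): W = P₁V₁ ln(V₂/V₁) = (16157) ln(142/59.4) = 14081 J.
W_total = 8514 + 14081 = 22595 J.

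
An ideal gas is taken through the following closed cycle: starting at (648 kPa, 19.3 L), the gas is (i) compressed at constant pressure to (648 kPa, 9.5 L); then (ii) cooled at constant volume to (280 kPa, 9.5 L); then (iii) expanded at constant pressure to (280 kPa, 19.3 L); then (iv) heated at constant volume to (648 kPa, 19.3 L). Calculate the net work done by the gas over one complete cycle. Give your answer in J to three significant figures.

W_net ≈ -3610 J

Constant-volume legs do no work.
W(i) = (648)(9.5 − 19.3) = -6350 J; W(iii) = (280)(19.3 − 9.5) = 2744 J.
W_net = -6350 + 2744 = -3606 J (the counter-clockwise enclosed area).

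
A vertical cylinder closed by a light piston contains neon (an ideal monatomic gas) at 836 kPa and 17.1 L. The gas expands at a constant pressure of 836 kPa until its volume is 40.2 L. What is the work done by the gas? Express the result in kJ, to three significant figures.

W ≈ 19.3 kJ

Isobaric: W = P ΔV.
W = (836 kPa)(40.2 − 17.1 L) = (836)(23.1) = 19312 J.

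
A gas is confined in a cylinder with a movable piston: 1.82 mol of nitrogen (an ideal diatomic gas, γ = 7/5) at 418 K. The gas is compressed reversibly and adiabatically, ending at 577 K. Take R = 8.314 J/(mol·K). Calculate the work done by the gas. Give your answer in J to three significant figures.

Adiabatic ⇒ Q = 0, so W_by = −ΔU = nCᵥ(T₁ − T₂).
Cᵥ = 5R/2 = 20.79 J/(mol·K).
W = (1.82)(20.79)(418 − 577) = -6015 J.

W ≈ -6010 J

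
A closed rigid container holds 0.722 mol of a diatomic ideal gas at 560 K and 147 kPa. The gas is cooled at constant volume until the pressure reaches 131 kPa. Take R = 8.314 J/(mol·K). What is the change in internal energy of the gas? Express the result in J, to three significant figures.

Constant volume ⇒ W = 0, so Q = ΔU = nCᵥΔT with Cᵥ = 5R/2 = 20.79 J/(mol·K).
At constant V, T₂/T₁ = P₂/P₁ ⇒ ΔT = T₁(P₂/P₁ − 1) = 560·(131/147 − 1) = -60.95 K.
ΔU = (0.722)(20.79)(-60.95) = -914.7 J.

ΔU ≈ -915 J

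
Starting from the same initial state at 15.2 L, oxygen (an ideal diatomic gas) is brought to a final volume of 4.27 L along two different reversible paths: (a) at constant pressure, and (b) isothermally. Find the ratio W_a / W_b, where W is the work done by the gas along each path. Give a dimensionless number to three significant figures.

W_a / W_b ≈ 0.566

Path (a) isobaric: W = P₁(V₂ − V₁) → W_a/(P₁V₁) = -0.7191.
Path (b) isothermal: W = P₁V₁ ln(V₂/V₁) → W_b/(P₁V₁) = -1.27.
W_a / W_b = -0.7191 / -1.27 = 0.5663.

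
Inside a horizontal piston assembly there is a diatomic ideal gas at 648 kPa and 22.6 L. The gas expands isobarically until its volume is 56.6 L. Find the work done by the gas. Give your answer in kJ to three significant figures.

Isobaric: W = P ΔV.
W = (648 kPa)(56.6 − 22.6 L) = (648)(34) = 22032 J.

W ≈ 22.0 kJ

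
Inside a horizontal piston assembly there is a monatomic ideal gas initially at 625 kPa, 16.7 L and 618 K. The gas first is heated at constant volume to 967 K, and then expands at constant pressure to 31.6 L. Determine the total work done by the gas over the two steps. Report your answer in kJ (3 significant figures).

W_total ≈ 14.6 kJ

Step 1 (isochoric): W = 0 (constant volume).
After step 1: P = 978 kPa (V unchanged).
Step 2 (isobaric): W = PΔV = (978 kPa)(31.6 − 16.7 L) = 14572 J.
W_total = 0 + 14572 = 14572 J.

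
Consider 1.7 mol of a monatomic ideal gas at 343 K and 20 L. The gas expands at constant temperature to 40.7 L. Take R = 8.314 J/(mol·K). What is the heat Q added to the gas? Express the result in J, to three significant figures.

Q ≈ 3440 J

Isothermal ⇒ ΔU = 0, so Q = W = nRT ln(V₂/V₁).
Q = (1.7)(8.314)(343) ln(40.7/20) = 4848 × 0.7105 = 3444 J.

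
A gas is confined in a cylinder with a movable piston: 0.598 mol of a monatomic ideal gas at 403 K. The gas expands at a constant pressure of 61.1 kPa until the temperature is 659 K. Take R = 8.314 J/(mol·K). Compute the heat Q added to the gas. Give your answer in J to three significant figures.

Q ≈ 3180 J

Isobaric: W = nRΔT = (0.598)(8.314)(256) = 1273 J.
ΔU = nCᵥΔT with Cᵥ = 3R/2: ΔU = (0.598)(12.47)(256) = 1909 J.
Q = ΔU + W = 1909 + 1273 = 3182 J.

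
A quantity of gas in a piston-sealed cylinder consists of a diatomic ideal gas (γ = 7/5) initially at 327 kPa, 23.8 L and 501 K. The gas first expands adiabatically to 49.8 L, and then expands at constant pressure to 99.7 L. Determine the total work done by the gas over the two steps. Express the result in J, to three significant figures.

W_total ≈ 10800 J

Step 1 (adiabatic): W = (P₁V₁ − P₂V₂)/(γ−1) = (7783 − 5792)/0.4 = 4975 J.
After step 1: P = 116.3 kPa, V = 49.8 L, T = 372.9 K.
Step 2 (isobaric): W = PΔV = (116.3 kPa)(99.7 − 49.8 L) = 5804 J.
W_total = 4975 + 5804 = 10779 J.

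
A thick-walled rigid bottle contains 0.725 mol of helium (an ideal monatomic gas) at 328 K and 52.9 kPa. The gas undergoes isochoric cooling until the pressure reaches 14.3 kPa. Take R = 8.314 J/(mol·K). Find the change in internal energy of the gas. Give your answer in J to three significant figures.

ΔU ≈ -2160 J

Constant volume ⇒ W = 0, so Q = ΔU = nCᵥΔT with Cᵥ = 3R/2 = 12.47 J/(mol·K).
At constant V, T₂/T₁ = P₂/P₁ ⇒ ΔT = T₁(P₂/P₁ − 1) = 328·(14.3/52.9 − 1) = -239.3 K.
ΔU = (0.725)(12.47)(-239.3) = -2164 J.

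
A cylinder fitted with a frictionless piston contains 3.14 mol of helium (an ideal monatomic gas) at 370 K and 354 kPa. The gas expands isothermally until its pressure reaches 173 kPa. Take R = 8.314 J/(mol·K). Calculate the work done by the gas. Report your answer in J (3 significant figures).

Isothermal process: W = nRT ln(V₂/V₁) = nRT ln(P₁/P₂).
W = (3.14)(8.314)(370) × ln(354/173)
  = 9659 × ln(2.046) = 9659 × 0.716
W_by_gas = 6916 J.

W ≈ 6920 J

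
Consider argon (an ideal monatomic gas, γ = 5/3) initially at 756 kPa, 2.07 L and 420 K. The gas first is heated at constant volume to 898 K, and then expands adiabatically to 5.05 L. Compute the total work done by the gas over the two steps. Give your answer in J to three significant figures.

W_total ≈ 2250 J

Step 1 (isochoric): W = 0 (constant volume).
After step 1: P = 1616 kPa (V unchanged).
Step 2 (adiabatic): W = (P₁V₁ − P₂V₂)/(γ−1) = (3346 − 1846)/0.667 = 2249 J.
W_total = 0 + 2249 = 2249 J.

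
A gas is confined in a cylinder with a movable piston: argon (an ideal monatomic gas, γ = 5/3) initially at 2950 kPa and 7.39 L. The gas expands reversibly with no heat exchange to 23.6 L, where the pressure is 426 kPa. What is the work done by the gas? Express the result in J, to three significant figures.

Adiabatic: W = (P₁V₁ − P₂V₂)/(γ − 1) with γ = 5/3.
P₁V₁ = 21800 J, P₂V₂ = 10054 J.
W = (21800 − 10054) / 0.6667 = 17620 J.

W ≈ 17600 J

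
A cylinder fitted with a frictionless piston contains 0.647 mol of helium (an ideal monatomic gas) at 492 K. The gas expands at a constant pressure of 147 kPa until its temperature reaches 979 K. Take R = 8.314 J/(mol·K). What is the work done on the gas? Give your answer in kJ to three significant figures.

W ≈ -2.62 kJ

Isobaric: W = P ΔV = nR ΔT.
W = (0.647)(8.314)(979 − 492) = 2620 J.
Work on gas = −W_by = -2620 J.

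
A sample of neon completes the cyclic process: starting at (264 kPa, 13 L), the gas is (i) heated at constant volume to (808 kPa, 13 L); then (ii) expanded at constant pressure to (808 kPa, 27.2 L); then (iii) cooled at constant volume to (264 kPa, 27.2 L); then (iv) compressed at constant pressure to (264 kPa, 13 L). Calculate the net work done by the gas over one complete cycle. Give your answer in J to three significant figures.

Constant-volume legs do no work.
W(ii) = (808)(27.2 − 13) = 11474 J; W(iv) = (264)(13 − 27.2) = -3749 J.
W_net = 11474 − 3749 = 7725 J (the clockwise enclosed area).

W_net ≈ 7720 J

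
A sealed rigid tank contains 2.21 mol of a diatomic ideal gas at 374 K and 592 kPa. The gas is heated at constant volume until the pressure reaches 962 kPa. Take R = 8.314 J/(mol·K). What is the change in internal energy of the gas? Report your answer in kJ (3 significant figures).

ΔU ≈ 10.7 kJ

Constant volume ⇒ W = 0, so Q = ΔU = nCᵥΔT with Cᵥ = 5R/2 = 20.79 J/(mol·K).
At constant V, T₂/T₁ = P₂/P₁ ⇒ ΔT = T₁(P₂/P₁ − 1) = 374·(962/592 − 1) = 233.8 K.
ΔU = (2.21)(20.79)(233.8) = 10737 J.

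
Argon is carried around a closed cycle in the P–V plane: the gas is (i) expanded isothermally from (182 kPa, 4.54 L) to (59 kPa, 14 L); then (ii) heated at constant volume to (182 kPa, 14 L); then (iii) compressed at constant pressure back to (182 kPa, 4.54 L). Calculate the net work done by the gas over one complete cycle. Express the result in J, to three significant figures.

W_net ≈ -791 J

Leg (i): W = PᵢVᵢ ln(V_f/Vᵢ) = (826.3) ln(14/4.54) = 930.5 J.
Leg (ii): W = 0.
Leg (iii): W = PΔV = (182)(4.54 − 14) = -1722 J.
W_net = 930.5 − 1722 = -791.2 J.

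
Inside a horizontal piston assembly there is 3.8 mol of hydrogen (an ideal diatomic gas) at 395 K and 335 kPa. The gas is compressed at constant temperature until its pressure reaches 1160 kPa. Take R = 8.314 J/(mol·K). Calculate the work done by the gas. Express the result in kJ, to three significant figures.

W ≈ -15.5 kJ

Isothermal process: W = nRT ln(V₂/V₁) = nRT ln(P₁/P₂).
W = (3.8)(8.314)(395) × ln(335/1160)
  = 12479 × ln(0.2888) = 12479 × -1.242
W_by_gas = -15500 J.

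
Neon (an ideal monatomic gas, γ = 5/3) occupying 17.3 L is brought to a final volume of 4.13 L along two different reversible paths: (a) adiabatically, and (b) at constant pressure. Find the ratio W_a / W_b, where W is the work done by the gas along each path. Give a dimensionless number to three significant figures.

W_a / W_b ≈ 3.15

Path (a) adiabatic: W = P₁V₁(1 − (V₁/V₂)^(γ−1))/(γ−1) → W_a/(P₁V₁) = -2.398.
Path (b) isobaric: W = P₁(V₂ − V₁) → W_b/(P₁V₁) = -0.7613.
W_a / W_b = -2.398 / -0.7613 = 3.15.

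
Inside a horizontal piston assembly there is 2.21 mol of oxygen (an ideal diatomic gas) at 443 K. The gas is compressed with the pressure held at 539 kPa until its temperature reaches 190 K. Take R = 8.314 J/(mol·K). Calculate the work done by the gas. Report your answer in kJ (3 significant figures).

W ≈ -4.65 kJ

Isobaric: W = P ΔV = nR ΔT.
W = (2.21)(8.314)(190 − 443) = -4649 J.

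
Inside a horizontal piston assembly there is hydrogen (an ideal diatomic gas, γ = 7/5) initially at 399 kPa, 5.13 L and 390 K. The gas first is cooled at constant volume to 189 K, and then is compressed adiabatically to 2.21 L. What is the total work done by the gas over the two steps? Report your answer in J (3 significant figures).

Step 1 (isochoric): W = 0 (constant volume).
After step 1: P = 193.4 kPa (V unchanged).
Step 2 (adiabatic): W = (P₁V₁ − P₂V₂)/(γ−1) = (991.9 − 1389)/0.4 = -993.2 J.
W_total = 0 − 993.2 = -993.2 J.

W_total ≈ -993 J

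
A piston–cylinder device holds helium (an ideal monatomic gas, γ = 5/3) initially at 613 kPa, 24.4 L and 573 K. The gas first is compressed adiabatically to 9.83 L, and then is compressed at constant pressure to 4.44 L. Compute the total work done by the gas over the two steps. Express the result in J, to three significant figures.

W_total ≈ -33700 J

Step 1 (adiabatic): W = (P₁V₁ − P₂V₂)/(γ−1) = (14957 − 27420)/0.667 = -18695 J.
After step 1: P = 2789 kPa, V = 9.83 L, T = 1050 K.
Step 2 (isobaric): W = PΔV = (2789 kPa)(4.44 − 9.83 L) = -15035 J.
W_total = -18695 − 15035 = -33730 J.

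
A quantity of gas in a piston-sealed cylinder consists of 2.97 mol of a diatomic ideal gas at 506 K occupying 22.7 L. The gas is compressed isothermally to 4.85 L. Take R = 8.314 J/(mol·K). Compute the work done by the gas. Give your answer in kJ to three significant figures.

W ≈ -19.3 kJ

Isothermal: W = nRT ln(V₂/V₁).
W = (2.97)(8.314)(506) × ln(4.85/22.7)
  = 12494 × -1.543
W_by_gas = -19284 J.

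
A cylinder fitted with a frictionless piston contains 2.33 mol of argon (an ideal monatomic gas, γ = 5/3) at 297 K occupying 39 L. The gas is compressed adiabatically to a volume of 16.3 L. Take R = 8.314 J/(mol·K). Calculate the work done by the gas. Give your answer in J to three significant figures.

Adiabatic: TV^(γ−1) = const with γ = 5/3.
T₂ = T₁ (V₁/V₂)^(γ−1) = 297 × (39/16.3)^0.667 = 297 × 1.789 = 531.3 K.
W_by = nCᵥ(T₁ − T₂) = (2.33)(12.47)(297 − 531.3) = -6808 J.

W ≈ -6810 J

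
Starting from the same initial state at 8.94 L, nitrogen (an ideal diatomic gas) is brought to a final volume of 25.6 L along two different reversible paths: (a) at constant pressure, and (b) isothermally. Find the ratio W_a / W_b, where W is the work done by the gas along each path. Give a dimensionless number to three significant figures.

W_a / W_b ≈ 1.77

Path (a) isobaric: W = P₁(V₂ − V₁) → W_a/(P₁V₁) = 1.864.
Path (b) isothermal: W = P₁V₁ ln(V₂/V₁) → W_b/(P₁V₁) = 1.052.
W_a / W_b = 1.864 / 1.052 = 1.771.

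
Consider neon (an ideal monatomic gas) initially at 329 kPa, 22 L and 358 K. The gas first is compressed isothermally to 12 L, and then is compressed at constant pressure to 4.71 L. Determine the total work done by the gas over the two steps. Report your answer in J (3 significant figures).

W_total ≈ -8780 J

Step 1 (isothermal): W = P₁V₁ ln(V₂/V₁) = (7238) ln(12/22) = -4387 J.
After step 1: P = 603.2 kPa, V = 12 L, T = 358 K.
Step 2 (isobaric): W = PΔV = (603.2 kPa)(4.71 − 12 L) = -4397 J.
W_total = -4387 − 4397 = -8784 J.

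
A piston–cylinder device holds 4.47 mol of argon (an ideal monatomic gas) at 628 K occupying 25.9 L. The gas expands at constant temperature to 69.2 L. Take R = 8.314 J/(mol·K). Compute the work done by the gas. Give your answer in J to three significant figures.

Isothermal: W = nRT ln(V₂/V₁).
W = (4.47)(8.314)(628) × ln(69.2/25.9)
  = 23339 × 0.9828
W_by_gas = 22936 J.

W ≈ 22900 J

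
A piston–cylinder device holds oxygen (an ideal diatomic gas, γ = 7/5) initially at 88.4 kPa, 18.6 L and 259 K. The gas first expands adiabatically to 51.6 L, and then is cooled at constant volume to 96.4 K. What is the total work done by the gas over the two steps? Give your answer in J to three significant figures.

Step 1 (adiabatic): W = (P₁V₁ − P₂V₂)/(γ−1) = (1644 − 1093)/0.4 = 1378 J.
Step 2 (isochoric): W = 0 (constant volume).
W_total = 1378 + 0 = 1378 J.

W_total ≈ 1380 J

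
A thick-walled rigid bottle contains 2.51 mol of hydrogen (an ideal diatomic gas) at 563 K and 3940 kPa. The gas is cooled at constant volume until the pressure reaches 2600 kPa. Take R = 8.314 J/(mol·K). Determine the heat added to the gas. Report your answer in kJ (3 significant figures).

Q ≈ -9.99 kJ

Constant volume ⇒ W = 0, so Q = ΔU = nCᵥΔT with Cᵥ = 5R/2 = 20.79 J/(mol·K).
At constant V, T₂/T₁ = P₂/P₁ ⇒ ΔT = T₁(P₂/P₁ − 1) = 563·(2600/3940 − 1) = -191.5 K.
ΔU = (2.51)(20.79)(-191.5) = -9989 J.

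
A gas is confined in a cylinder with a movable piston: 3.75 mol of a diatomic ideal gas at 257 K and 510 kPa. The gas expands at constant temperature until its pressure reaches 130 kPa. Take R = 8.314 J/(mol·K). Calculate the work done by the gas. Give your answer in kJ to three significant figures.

W ≈ 11.0 kJ

Isothermal process: W = nRT ln(V₂/V₁) = nRT ln(P₁/P₂).
W = (3.75)(8.314)(257) × ln(510/130)
  = 8013 × ln(3.923) = 8013 × 1.367
W_by_gas = 10952 J.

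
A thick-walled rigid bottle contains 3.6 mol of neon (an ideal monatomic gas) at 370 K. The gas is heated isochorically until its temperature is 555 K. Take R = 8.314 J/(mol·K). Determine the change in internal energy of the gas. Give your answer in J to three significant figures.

Constant volume ⇒ W = 0, so Q = ΔU = nCᵥΔT with Cᵥ = 3R/2 = 12.47 J/(mol·K).
ΔU = (3.6)(12.47)(555 − 370) = 8306 J.

ΔU ≈ 8310 J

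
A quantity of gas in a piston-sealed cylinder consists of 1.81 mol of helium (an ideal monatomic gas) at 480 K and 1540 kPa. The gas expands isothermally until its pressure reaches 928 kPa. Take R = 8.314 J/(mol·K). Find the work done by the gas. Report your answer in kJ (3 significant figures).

Isothermal process: W = nRT ln(V₂/V₁) = nRT ln(P₁/P₂).
W = (1.81)(8.314)(480) × ln(1540/928)
  = 7223 × ln(1.659) = 7223 × 0.5065
W_by_gas = 3659 J.

W ≈ 3.66 kJ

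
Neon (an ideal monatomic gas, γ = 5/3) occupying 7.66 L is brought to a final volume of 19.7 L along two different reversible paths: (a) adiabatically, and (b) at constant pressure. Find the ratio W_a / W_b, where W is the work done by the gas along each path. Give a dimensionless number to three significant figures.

W_a / W_b ≈ 0.446

Path (a) adiabatic: W = P₁V₁(1 − (V₁/V₂)^(γ−1))/(γ−1) → W_a/(P₁V₁) = 0.7009.
Path (b) isobaric: W = P₁(V₂ − V₁) → W_b/(P₁V₁) = 1.572.
W_a / W_b = 0.7009 / 1.572 = 0.4459.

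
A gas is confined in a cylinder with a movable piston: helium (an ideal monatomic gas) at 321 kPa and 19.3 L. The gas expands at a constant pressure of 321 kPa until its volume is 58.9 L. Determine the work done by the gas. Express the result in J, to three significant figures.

Isobaric: W = P ΔV.
W = (321 kPa)(58.9 − 19.3 L) = (321)(39.6) = 12712 J.

W ≈ 12700 J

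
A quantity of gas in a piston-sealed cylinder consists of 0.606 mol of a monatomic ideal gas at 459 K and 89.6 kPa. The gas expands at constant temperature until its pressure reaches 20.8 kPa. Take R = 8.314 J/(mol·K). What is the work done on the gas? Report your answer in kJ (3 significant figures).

Isothermal process: W = nRT ln(V₂/V₁) = nRT ln(P₁/P₂).
W = (0.606)(8.314)(459) × ln(89.6/20.8)
  = 2313 × ln(4.308) = 2313 × 1.46
W_by_gas = 3377 J; work on gas = −W_by = -3377 J.

W ≈ -3.38 kJ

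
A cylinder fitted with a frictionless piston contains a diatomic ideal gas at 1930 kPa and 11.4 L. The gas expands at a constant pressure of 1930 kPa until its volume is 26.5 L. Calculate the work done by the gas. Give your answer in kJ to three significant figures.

W ≈ 29.1 kJ

Isobaric: W = P ΔV.
W = (1930 kPa)(26.5 − 11.4 L) = (1930)(15.1) = 29143 J.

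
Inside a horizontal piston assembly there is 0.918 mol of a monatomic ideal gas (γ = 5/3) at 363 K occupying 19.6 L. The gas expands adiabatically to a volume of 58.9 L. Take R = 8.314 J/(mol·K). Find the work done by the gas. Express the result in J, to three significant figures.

W ≈ 2160 J

Adiabatic: TV^(γ−1) = const with γ = 5/3.
T₂ = T₁ (V₁/V₂)^(γ−1) = 363 × (19.6/58.9)^0.667 = 363 × 0.4802 = 174.3 K.
W_by = nCᵥ(T₁ − T₂) = (0.918)(12.47)(363 − 174.3) = 2160 J.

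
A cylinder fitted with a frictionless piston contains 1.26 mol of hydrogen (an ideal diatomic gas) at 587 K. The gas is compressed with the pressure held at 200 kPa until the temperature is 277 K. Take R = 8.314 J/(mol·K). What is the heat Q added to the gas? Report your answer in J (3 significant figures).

Isobaric: W = nRΔT = (1.26)(8.314)(-310) = -3247 J.
ΔU = nCᵥΔT with Cᵥ = 5R/2: ΔU = (1.26)(20.79)(-310) = -8119 J.
Q = ΔU + W = -8119 − 3247 = -11366 J.

Q ≈ -11400 J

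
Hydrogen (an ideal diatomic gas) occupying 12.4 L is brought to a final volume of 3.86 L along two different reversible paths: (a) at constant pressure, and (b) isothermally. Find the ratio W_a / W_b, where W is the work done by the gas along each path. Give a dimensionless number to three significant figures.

Path (a) isobaric: W = P₁(V₂ − V₁) → W_a/(P₁V₁) = -0.6887.
Path (b) isothermal: W = P₁V₁ ln(V₂/V₁) → W_b/(P₁V₁) = -1.167.
W_a / W_b = -0.6887 / -1.167 = 0.5901.

W_a / W_b ≈ 0.590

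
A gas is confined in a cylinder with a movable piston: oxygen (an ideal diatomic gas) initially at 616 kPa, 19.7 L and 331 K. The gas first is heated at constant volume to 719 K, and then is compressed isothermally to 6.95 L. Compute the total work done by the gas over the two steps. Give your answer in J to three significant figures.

W_total ≈ -27500 J

Step 1 (isochoric): W = 0 (constant volume).
After step 1: P = 1338 kPa (V unchanged).
Step 2 (isothermal): W = P₁V₁ ln(V₂/V₁) = (26360) ln(6.95/19.7) = -27464 J.
W_total = 0 − 27464 = -27464 J.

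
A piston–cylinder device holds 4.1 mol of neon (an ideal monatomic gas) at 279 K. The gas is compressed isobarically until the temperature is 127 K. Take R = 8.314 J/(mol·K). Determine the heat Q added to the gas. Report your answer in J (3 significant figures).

Q ≈ -13000 J

Isobaric: W = nRΔT = (4.1)(8.314)(-152) = -5181 J.
ΔU = nCᵥΔT with Cᵥ = 3R/2: ΔU = (4.1)(12.47)(-152) = -7772 J.
Q = ΔU + W = -7772 − 5181 = -12953 J.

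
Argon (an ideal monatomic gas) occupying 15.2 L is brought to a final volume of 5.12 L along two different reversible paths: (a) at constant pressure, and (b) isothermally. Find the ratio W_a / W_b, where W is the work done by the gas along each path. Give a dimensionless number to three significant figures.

W_a / W_b ≈ 0.609

Path (a) isobaric: W = P₁(V₂ − V₁) → W_a/(P₁V₁) = -0.6632.
Path (b) isothermal: W = P₁V₁ ln(V₂/V₁) → W_b/(P₁V₁) = -1.088.
W_a / W_b = -0.6632 / -1.088 = 0.6094.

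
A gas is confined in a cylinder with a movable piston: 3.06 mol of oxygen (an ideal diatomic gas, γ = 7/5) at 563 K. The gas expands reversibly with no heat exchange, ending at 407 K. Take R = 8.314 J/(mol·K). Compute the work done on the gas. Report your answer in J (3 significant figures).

Adiabatic ⇒ Q = 0, so W_by = −ΔU = nCᵥ(T₁ − T₂).
Cᵥ = 5R/2 = 20.79 J/(mol·K).
W = (3.06)(20.79)(563 − 407) = 9922 J.
Work on gas = −W_by = -9922 J.

W ≈ -9920 J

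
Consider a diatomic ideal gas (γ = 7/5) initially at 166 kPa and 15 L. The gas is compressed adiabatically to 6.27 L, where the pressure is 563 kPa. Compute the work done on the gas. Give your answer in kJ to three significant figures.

W ≈ 2.60 kJ

Adiabatic: W = (P₁V₁ − P₂V₂)/(γ − 1) with γ = 7/5.
P₁V₁ = 2490 J, P₂V₂ = 3530 J.
W = (2490 − 3530) / 0.4 = -2600 J.
Work on gas = −W_by = 2600 J.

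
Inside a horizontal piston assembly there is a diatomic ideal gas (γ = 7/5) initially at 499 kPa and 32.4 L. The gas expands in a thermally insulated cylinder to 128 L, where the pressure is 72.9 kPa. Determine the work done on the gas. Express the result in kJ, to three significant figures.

W ≈ -17.1 kJ

Adiabatic: W = (P₁V₁ − P₂V₂)/(γ − 1) with γ = 7/5.
P₁V₁ = 16168 J, P₂V₂ = 9331 J.
W = (16168 − 9331) / 0.4 = 17091 J.
Work on gas = −W_by = -17091 J.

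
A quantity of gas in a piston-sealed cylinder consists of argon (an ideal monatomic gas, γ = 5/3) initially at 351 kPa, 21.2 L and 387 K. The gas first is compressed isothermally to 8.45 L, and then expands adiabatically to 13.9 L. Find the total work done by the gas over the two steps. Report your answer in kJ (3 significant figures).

Step 1 (isothermal): W = P₁V₁ ln(V₂/V₁) = (7441) ln(8.45/21.2) = -6845 J.
After step 1: P = 880.6 kPa, V = 8.45 L, T = 387 K.
Step 2 (adiabatic): W = (P₁V₁ − P₂V₂)/(γ−1) = (7441 − 5340)/0.667 = 3152 J.
W_total = -6845 + 3152 = -3693 J.

W_total ≈ -3.69 kJ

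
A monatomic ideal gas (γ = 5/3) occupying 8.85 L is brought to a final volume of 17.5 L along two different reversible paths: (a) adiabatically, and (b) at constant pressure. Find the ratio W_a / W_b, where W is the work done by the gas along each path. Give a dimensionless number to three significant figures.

W_a / W_b ≈ 0.561

Path (a) adiabatic: W = P₁V₁(1 − (V₁/V₂)^(γ−1))/(γ−1) → W_a/(P₁V₁) = 0.5479.
Path (b) isobaric: W = P₁(V₂ − V₁) → W_b/(P₁V₁) = 0.9774.
W_a / W_b = 0.5479 / 0.9774 = 0.5605.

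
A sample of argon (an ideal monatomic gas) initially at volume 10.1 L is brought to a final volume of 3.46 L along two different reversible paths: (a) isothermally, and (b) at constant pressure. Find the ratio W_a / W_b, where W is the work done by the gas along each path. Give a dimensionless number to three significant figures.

Path (a) isothermal: W = P₁V₁ ln(V₂/V₁) → W_a/(P₁V₁) = -1.071.
Path (b) isobaric: W = P₁(V₂ − V₁) → W_b/(P₁V₁) = -0.6574.
W_a / W_b = -1.071 / -0.6574 = 1.629.

W_a / W_b ≈ 1.63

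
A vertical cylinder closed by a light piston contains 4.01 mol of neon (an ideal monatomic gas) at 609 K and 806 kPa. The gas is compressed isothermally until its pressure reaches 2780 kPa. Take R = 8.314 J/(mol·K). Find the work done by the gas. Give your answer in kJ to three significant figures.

Isothermal process: W = nRT ln(V₂/V₁) = nRT ln(P₁/P₂).
W = (4.01)(8.314)(609) × ln(806/2780)
  = 20304 × ln(0.2899) = 20304 × -1.238
W_by_gas = -25138 J.

W ≈ -25.1 kJ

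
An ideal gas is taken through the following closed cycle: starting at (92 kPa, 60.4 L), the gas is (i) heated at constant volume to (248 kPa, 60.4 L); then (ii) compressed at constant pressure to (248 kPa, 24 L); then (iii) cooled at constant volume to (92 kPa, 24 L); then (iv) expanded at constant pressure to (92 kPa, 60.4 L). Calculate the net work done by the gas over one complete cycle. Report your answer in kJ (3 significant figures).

Constant-volume legs do no work.
W(ii) = (248)(24 − 60.4) = -9027 J; W(iv) = (92)(60.4 − 24) = 3349 J.
W_net = -9027 + 3349 = -5678 J (the counter-clockwise enclosed area).

W_net ≈ -5.68 kJ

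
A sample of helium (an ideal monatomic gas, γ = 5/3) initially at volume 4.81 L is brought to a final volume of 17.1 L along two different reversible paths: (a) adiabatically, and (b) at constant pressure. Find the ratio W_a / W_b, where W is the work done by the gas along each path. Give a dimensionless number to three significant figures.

W_a / W_b ≈ 0.335

Path (a) adiabatic: W = P₁V₁(1 − (V₁/V₂)^(γ−1))/(γ−1) → W_a/(P₁V₁) = 0.856.
Path (b) isobaric: W = P₁(V₂ − V₁) → W_b/(P₁V₁) = 2.555.
W_a / W_b = 0.856 / 2.555 = 0.335.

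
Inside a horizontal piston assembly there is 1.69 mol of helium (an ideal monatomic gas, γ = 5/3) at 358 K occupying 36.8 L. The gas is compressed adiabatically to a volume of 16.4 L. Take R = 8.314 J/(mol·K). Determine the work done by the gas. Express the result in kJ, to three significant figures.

Adiabatic: TV^(γ−1) = const with γ = 5/3.
T₂ = T₁ (V₁/V₂)^(γ−1) = 358 × (36.8/16.4)^0.667 = 358 × 1.714 = 613.6 K.
W_by = nCᵥ(T₁ − T₂) = (1.69)(12.47)(358 − 613.6) = -5387 J.

W ≈ -5.39 kJ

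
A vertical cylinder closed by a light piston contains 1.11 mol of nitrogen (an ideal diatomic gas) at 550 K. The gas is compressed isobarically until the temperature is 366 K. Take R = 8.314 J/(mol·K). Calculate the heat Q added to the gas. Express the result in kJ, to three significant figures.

Isobaric: W = nRΔT = (1.11)(8.314)(-184) = -1698 J.
ΔU = nCᵥΔT with Cᵥ = 5R/2: ΔU = (1.11)(20.79)(-184) = -4245 J.
Q = ΔU + W = -4245 − 1698 = -5943 J.

Q ≈ -5.94 kJ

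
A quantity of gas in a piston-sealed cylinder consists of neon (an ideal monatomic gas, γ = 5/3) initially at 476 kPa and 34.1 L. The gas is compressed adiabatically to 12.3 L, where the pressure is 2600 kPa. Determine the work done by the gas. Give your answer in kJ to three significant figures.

Adiabatic: W = (P₁V₁ − P₂V₂)/(γ − 1) with γ = 5/3.
P₁V₁ = 16232 J, P₂V₂ = 31980 J.
W = (16232 − 31980) / 0.6667 = -23623 J.

W ≈ -23.6 kJ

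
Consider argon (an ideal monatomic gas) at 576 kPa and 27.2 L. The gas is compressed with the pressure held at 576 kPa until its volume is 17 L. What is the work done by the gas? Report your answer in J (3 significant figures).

Isobaric: W = P ΔV.
W = (576 kPa)(17 − 27.2 L) = (576)(-10.2) = -5875 J.

W ≈ -5880 J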